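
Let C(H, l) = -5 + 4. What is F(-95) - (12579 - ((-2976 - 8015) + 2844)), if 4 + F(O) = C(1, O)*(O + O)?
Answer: -20540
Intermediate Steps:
C(H, l) = -1
F(O) = -4 - 2*O (F(O) = -4 - (O + O) = -4 - 2*O)
F(-95) - (12579 - ((-2976 - 8015) + 2844)) = (-4 - 2*(-95)) - (12579 - ((-2976 - 8015) + 2844)) = (-4 + 190) - (12579 - (-10991 + 2844)) = 186 - (12579 - 1*(-8147)) = 186 - (12579 + 8147) = 186 - 1*20726 = 186 - 20726 = -20540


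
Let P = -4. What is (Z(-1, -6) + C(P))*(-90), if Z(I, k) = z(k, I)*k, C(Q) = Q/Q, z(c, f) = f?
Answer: -630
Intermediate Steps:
C(Q) = 1
Z(I, k) = I*k
(Z(-1, -6) + C(P))*(-90) = (-1*(-6) + 1)*(-90) = (6 + 1)*(-90) = 7*(-90) = -630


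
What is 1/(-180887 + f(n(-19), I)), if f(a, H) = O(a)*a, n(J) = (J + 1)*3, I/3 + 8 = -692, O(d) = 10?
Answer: -1/181427 ≈ -5.5119e-6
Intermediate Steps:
I = -2100 (I = -24 + 3*(-692) = -24 - 2076 = -2100)
n(J) = 3 + 3*J (n(J) = (1 + J)*3 = 3 + 3*J)
f(a, H) = 10*a
1/(-180887 + f(n(-19), I)) = 1/(-180887 + 10*(3 + 3*(-19))) = 1/(-180887 + 10*(3 - 57)) = 1/(-180887 + 10*(-54)) = 1/(-180887 - 540) = 1/(-181427) = -1/181427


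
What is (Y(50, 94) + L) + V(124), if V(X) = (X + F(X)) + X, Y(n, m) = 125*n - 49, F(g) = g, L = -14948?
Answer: -8375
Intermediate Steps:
Y(n, m) = -49 + 125*n
V(X) = 3*X (V(X) = (X + X) + X = 2*X + X = 3*X)
(Y(50, 94) + L) + V(124) = ((-49 + 125*50) - 14948) + 3*124 = ((-49 + 6250) - 14948) + 372 = (6201 - 14948) + 372 = -8747 + 372 = -8375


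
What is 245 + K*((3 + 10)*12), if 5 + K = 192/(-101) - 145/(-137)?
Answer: -9221599/13837 ≈ -666.45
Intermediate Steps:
K = -80844/13837 (K = -5 + (192/(-101) - 145/(-137)) = -5 + (192*(-1/101) - 145*(-1/137)) = -5 + (-192/101 + 145/137) = -5 - 11659/13837 = -80844/13837 ≈ -5.8426)
245 + K*((3 + 10)*12) = 245 - 80844*(3 + 10)*12/13837 = 245 - 1050972*12/13837 = 245 - 80844/13837*156 = 245 - 12611664/13837 = -9221599/13837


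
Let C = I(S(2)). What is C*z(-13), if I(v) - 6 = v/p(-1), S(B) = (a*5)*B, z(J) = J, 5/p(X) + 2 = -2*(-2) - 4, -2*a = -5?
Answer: 52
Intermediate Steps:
a = 5/2 (a = -½*(-5) = 5/2 ≈ 2.5000)
p(X) = -5/2 (p(X) = 5/(-2 + (-2*(-2) - 4)) = 5/(-2 + (4 - 4)) = 5/(-2 + 0) = 5/(-2) = 5*(-½) = -5/2)
S(B) = 25*B/2 (S(B) = ((5/2)*5)*B = 25*B/2)
I(v) = 6 - 2*v/5 (I(v) = 6 + v/(-5/2) = 6 + v*(-⅖) = 6 - 2*v/5)
C = -4 (C = 6 - 5*2 = 6 - ⅖*25 = 6 - 10 = -4)
C*z(-13) = -4*(-13) = 52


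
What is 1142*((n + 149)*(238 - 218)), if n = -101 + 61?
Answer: 2489560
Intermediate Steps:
n = -40
1142*((n + 149)*(238 - 218)) = 1142*((-40 + 149)*(238 - 218)) = 1142*(109*20) = 1142*2180 = 2489560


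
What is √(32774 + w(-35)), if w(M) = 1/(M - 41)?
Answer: √47325637/38 ≈ 181.04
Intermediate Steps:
w(M) = 1/(-41 + M)
√(32774 + w(-35)) = √(32774 + 1/(-41 - 35)) = √(32774 + 1/(-76)) = √(32774 - 1/76) = √(2490823/76) = √47325637/38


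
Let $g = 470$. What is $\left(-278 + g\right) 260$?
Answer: $49920$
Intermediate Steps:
$\left(-278 + g\right) 260 = \left(-278 + 470\right) 260 = 192 \cdot 260 = 49920$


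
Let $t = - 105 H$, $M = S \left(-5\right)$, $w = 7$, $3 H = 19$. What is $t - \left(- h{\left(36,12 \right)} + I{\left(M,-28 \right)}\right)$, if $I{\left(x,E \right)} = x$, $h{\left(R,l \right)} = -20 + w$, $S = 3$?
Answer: $-663$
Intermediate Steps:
$H = \frac{19}{3}$ ($H = \frac{1}{3} \cdot 19 = \frac{19}{3} \approx 6.3333$)
$M = -15$ ($M = 3 \left(-5\right) = -15$)
$h{\left(R,l \right)} = -13$ ($h{\left(R,l \right)} = -20 + 7 = -13$)
$t = -665$ ($t = \left(-105\right) \frac{19}{3} = -665$)
$t - \left(- h{\left(36,12 \right)} + I{\left(M,-28 \right)}\right) = -665 - -2 = -665 + \left(-13 + 15\right) = -665 + 2 = -663$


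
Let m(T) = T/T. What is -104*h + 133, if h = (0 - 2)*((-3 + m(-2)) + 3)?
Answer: 341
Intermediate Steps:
m(T) = 1
h = -2 (h = (0 - 2)*((-3 + 1) + 3) = -2*(-2 + 3) = -2*1 = -2)
-104*h + 133 = -104*(-2) + 133 = 208 + 133 = 341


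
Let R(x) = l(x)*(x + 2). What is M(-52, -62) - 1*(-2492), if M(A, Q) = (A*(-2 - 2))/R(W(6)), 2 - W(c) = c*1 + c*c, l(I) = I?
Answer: 236753/95 ≈ 2492.1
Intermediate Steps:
W(c) = 2 - c - c² (W(c) = 2 - (c*1 + c*c) = 2 - (c + c²) = 2 + (-c - c²) = 2 - c - c²)
R(x) = x*(2 + x) (R(x) = x*(x + 2) = x*(2 + x))
M(A, Q) = -A/380 (M(A, Q) = (A*(-2 - 2))/(((2 - 1*6 - 1*6²)*(2 + (2 - 1*6 - 1*6²)))) = (A*(-4))/(((2 - 6 - 1*36)*(2 + (2 - 6 - 1*36)))) = (-4*A)/(((2 - 6 - 36)*(2 + (2 - 6 - 36)))) = (-4*A)/((-40*(2 - 40))) = (-4*A)/((-40*(-38))) = -4*A/1520 = -4*A*(1/1520) = -A/380)
M(-52, -62) - 1*(-2492) = -1/380*(-52) - 1*(-2492) = 13/95 + 2492 = 236753/95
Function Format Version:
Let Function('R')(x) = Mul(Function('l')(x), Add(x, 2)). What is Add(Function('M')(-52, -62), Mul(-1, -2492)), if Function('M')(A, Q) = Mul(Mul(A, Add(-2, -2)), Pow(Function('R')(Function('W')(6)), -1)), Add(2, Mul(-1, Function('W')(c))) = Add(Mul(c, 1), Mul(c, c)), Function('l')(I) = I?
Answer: Rational(236753, 95) ≈ 2492.1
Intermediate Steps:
Function('W')(c) = Add(2, Mul(-1, c), Mul(-1, Pow(c, 2))) (Function('W')(c) = Add(2, Mul(-1, Add(Mul(c, 1), Mul(c, c)))) = Add(2, Mul(-1, Add(c, Pow(c, 2)))) = Add(2, Add(Mul(-1, c), Mul(-1, Pow(c, 2)))) = Add(2, Mul(-1, c), Mul(-1, Pow(c, 2))))
Function('R')(x) = Mul(x, Add(2, x)) (Function('R')(x) = Mul(x, Add(x, 2)) = Mul(x, Add(2, x)))
Function('M')(A, Q) = Mul(Rational(-1, 380), A) (Function('M')(A, Q) = Mul(Mul(A, Add(-2, -2)), Pow(Mul(Add(2, Mul(-1, 6), Mul(-1, Pow(6, 2))), Add(2, Add(2, Mul(-1, 6), Mul(-1, Pow(6, 2))))), -1)) = Mul(Mul(A, -4), Pow(Mul(Add(2, -6, Mul(-1, 36)), Add(2, Add(2, -6, Mul(-1, 36)))), -1)) = Mul(Mul(-4, A), Pow(Mul(Add(2, -6, -36), Add(2, Add(2, -6, -36))), -1)) = Mul(Mul(-4, A), Pow(Mul(-40, Add(2, -40)), -1)) = Mul(Mul(-4, A), Pow(Mul(-40, -38), -1)) = Mul(Mul(-4, A), Pow(1520, -1)) = Mul(Mul(-4, A), Rational(1, 1520)) = Mul(Rational(-1, 380), A))
Add(Function('M')(-52, -62), Mul(-1, -2492)) = Add(Mul(Rational(-1, 380), -52), Mul(-1, -2492)) = Add(Rational(13, 95), 2492) = Rational(236753, 95)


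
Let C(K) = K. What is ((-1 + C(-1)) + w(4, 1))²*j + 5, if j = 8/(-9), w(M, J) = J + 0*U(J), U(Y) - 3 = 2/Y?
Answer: 37/9 ≈ 4.1111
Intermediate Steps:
U(Y) = 3 + 2/Y
w(M, J) = J (w(M, J) = J + 0*(3 + 2/J) = J + 0 = J)
j = -8/9 (j = 8*(-⅑) = -8/9 ≈ -0.88889)
((-1 + C(-1)) + w(4, 1))²*j + 5 = ((-1 - 1) + 1)²*(-8/9) + 5 = (-2 + 1)²*(-8/9) + 5 = (-1)²*(-8/9) + 5 = 1*(-8/9) + 5 = -8/9 + 5 = 37/9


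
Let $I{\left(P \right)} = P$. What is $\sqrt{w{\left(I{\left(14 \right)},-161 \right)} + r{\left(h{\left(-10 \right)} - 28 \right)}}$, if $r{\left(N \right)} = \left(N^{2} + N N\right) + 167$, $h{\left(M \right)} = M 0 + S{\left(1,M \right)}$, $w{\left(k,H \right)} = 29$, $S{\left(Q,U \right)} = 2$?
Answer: $6 \sqrt{43} \approx 39.345$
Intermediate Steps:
$h{\left(M \right)} = 2$ ($h{\left(M \right)} = M 0 + 2 = 0 + 2 = 2$)
$r{\left(N \right)} = 167 + 2 N^{2}$ ($r{\left(N \right)} = \left(N^{2} + N^{2}\right) + 167 = 2 N^{2} + 167 = 167 + 2 N^{2}$)
$\sqrt{w{\left(I{\left(14 \right)},-161 \right)} + r{\left(h{\left(-10 \right)} - 28 \right)}} = \sqrt{29 + \left(167 + 2 \left(2 - 28\right)^{2}\right)} = \sqrt{29 + \left(167 + 2 \left(-26\right)^{2}\right)} = \sqrt{29 + \left(167 + 2 \cdot 676\right)} = \sqrt{29 + \left(167 + 1352\right)} = \sqrt{29 + 1519} = \sqrt{1548} = 6 \sqrt{43}$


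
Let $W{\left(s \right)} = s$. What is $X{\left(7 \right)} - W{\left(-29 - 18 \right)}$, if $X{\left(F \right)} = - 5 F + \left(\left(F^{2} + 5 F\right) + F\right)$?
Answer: $103$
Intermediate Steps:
$X{\left(F \right)} = F + F^{2}$ ($X{\left(F \right)} = - 5 F + \left(F^{2} + 6 F\right) = F + F^{2}$)
$X{\left(7 \right)} - W{\left(-29 - 18 \right)} = 7 \left(1 + 7\right) - \left(-29 - 18\right) = 7 \cdot 8 - -47 = 56 + 47 = 103$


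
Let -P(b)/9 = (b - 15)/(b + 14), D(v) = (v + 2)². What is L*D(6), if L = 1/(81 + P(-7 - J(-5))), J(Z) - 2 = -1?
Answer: 128/231 ≈ 0.55411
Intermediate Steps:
D(v) = (2 + v)²
J(Z) = 1 (J(Z) = 2 - 1 = 1)
P(b) = -9*(-15 + b)/(14 + b) (P(b) = -9*(b - 15)/(b + 14) = -9*(-15 + b)/(14 + b))
L = 2/231 (L = 1/(81 + 9*(15 - (-7 - 1*1))/(14 + (-7 - 1*1))) = 1/(81 + 9*(15 - (-7 - 1))/(14 + (-7 - 1))) = 1/(81 + 9*(15 - 1*(-8))/(14 - 8)) = 1/(81 + 9*(15 + 8)/6) = 1/(81 + 9*(⅙)*23) = 1/(81 + 69/2) = 1/(231/2) = 2/231 ≈ 0.0086580)
L*D(6) = 2*(2 + 6)²/231 = (2/231)*8² = (2/231)*64 = 128/231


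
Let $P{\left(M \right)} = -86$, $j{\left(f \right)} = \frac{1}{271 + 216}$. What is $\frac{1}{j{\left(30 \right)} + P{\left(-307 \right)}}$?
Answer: $- \frac{487}{41881} \approx -0.011628$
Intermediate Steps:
$j{\left(f \right)} = \frac{1}{487}$
$\frac{1}{j{\left(30 \right)} + P{\left(-307 \right)}} = \frac{1}{\frac{1}{487} - 86} = \frac{1}{- \frac{41881}{487}} = - \frac{487}{41881}$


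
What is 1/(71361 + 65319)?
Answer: 1/136680 ≈ 7.3164e-6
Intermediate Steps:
1/(71361 + 65319) = 1/136680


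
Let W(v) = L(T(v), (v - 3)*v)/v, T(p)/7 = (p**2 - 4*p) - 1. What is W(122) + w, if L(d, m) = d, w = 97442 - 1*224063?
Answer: -15346997/122 ≈ -1.2580e+5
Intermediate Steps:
w = -126621 (w = 97442 - 224063 = -126621)
T(p) = -7 - 28*p + 7*p**2 (T(p) = 7*((p**2 - 4*p) - 1) = 7*(-1 + p**2 - 4*p) = -7 - 28*p + 7*p**2)
W(v) = (-7 - 28*v + 7*v**2)/v
W(122) + w = (-28 - 7/122 + 7*122) - 126621 = (-28 - 7*1/122 + 854) - 126621 = (-28 - 7/122 + 854) - 126621 = 100765/122 - 126621 = -15346997/122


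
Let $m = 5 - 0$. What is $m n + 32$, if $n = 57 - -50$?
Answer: $567$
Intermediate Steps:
$m = 5$ ($m = 5 + 0 = 5$)
$n = 107$ ($n = 57 + 50 = 107$)
$m n + 32 = 5 \cdot 107 + 32 = 535 + 32 = 567$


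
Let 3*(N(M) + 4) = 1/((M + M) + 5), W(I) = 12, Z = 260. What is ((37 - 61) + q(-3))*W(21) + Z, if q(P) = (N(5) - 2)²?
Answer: 270544/675 ≈ 400.81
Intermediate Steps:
N(M) = -4 + 1/(3*(5 + 2*M)) (N(M) = -4 + 1/(3*((M + M) + 5)) = -4 + 1/(3*(2*M + 5)) = -4 + 1/(3*(5 + 2*M)))
q(P) = 72361/2025 (q(P) = ((-59 - 24*5)/(3*(5 + 2*5)) - 2)² = ((-59 - 120)/(3*(5 + 10)) - 2)² = ((⅓)*(-179)/15 - 2)² = ((⅓)*(1/15)*(-179) - 2)² = (-179/45 - 2)² = (-269/45)² = 72361/2025)
((37 - 61) + q(-3))*W(21) + Z = ((37 - 61) + 72361/2025)*12 + 260 = (-24 + 72361/2025)*12 + 260 = (23761/2025)*12 + 260 = 95044/675 + 260 = 270544/675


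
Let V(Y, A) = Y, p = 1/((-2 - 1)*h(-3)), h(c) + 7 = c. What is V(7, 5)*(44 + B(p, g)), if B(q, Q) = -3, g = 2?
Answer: 287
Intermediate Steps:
h(c) = -7 + c
p = 1/30 (p = 1/((-2 - 1)*(-7 - 3)) = 1/(-3*(-10)) = -⅓*(-⅒) = 1/30 ≈ 0.033333)
V(7, 5)*(44 + B(p, g)) = 7*(44 - 3) = 7*41 = 287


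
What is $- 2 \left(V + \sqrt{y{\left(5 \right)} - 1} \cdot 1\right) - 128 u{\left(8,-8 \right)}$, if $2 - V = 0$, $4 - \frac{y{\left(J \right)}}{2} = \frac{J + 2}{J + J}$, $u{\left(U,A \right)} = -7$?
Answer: $892 - \frac{4 \sqrt{35}}{5} \approx 887.27$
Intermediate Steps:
$y{\left(J \right)} = 8 - \frac{2 + J}{J}$ ($y{\left(J \right)} = 8 - 2 \frac{J + 2}{J + J} = 8 - 2 \frac{2 + J}{2 J} = 8 - \frac{2 + J}{J}$)
$V = 2$ ($V = 2 - 0 = 2 + 0 = 2$)
$- 2 \left(V + \sqrt{y{\left(5 \right)} - 1} \cdot 1\right) - 128 u{\left(8,-8 \right)} = - 2 \left(2 + \sqrt{\left(7 - \frac{2}{5}\right) - 1} \cdot 1\right) - -896 = - 2 \left(2 + \sqrt{\left(7 - \frac{2}{5}\right) - 1} \cdot 1\right) + 896 = - 2 \left(2 + \sqrt{\frac{33}{5} - 1} \cdot 1\right) + 896 = - 2 \left(2 + \sqrt{\frac{28}{5}} \cdot 1\right) + 896 = - 2 \left(2 + \frac{2 \sqrt{35}}{5} \cdot 1\right) + 896 = - 2 \left(2 + \frac{2 \sqrt{35}}{5}\right) + 896 = \left(-4 - \frac{4 \sqrt{35}}{5}\right) + 896 = 892 - \frac{4 \sqrt{35}}{5}$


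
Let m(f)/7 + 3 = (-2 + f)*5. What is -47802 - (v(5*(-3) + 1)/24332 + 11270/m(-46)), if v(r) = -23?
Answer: -282598558043/5912676 ≈ -47795.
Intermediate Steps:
m(f) = -91 + 35*f (m(f) = -21 + 7*((-2 + f)*5) = -21 + 7*(-10 + 5*f) = -21 + (-70 + 35*f) = -91 + 35*f)
-47802 - (v(5*(-3) + 1)/24332 + 11270/m(-46)) = -47802 - (-23/24332 + 11270/(-91 + 35*(-46))) = -47802 - (-23*1/24332 + 11270/(-91 - 1610)) = -47802 - (-23/24332 + 11270/(-1701)) = -47802 - (-23/24332 + 11270*(-1/1701)) = -47802 - (-23/24332 - 1610/243) = -47802 - 1*(-39180109/5912676) = -47802 + 39180109/5912676 = -282598558043/5912676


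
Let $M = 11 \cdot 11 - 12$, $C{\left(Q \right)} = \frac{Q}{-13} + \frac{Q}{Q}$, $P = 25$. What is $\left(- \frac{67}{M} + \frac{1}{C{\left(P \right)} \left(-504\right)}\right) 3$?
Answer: $- \frac{403799}{219744} \approx -1.8376$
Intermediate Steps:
$C{\left(Q \right)} = 1 - \frac{Q}{13}$ ($C{\left(Q \right)} = Q \left(- \frac{1}{13}\right) + 1 = - \frac{Q}{13} + 1 = 1 - \frac{Q}{13}$)
$M = 109$ ($M = 121 - 12 = 109$)
$\left(- \frac{67}{M} + \frac{1}{C{\left(P \right)} \left(-504\right)}\right) 3 = \left(- \frac{67}{109} + \frac{1}{\left(1 - \frac{25}{13}\right) \left(-504\right)}\right) 3 = \left(\left(-67\right) \frac{1}{109} + \frac{1}{1 - \frac{25}{13}} \left(- \frac{1}{504}\right)\right) 3 = \left(- \frac{67}{109} + \frac{1}{- \frac{12}{13}} \left(- \frac{1}{504}\right)\right) 3 = \left(- \frac{67}{109} - - \frac{13}{6048}\right) 3 = \left(- \frac{67}{109} + \frac{13}{6048}\right) 3 = \left(- \frac{403799}{659232}\right) 3 = - \frac{403799}{219744}$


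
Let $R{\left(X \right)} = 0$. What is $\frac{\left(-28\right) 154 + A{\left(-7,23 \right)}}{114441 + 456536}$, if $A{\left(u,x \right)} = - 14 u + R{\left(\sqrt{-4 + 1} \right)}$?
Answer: $- \frac{4214}{570977} \approx -0.0073803$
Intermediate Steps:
$A{\left(u,x \right)} = - 14 u$ ($A{\left(u,x \right)} = - 14 u + 0 = - 14 u$)
$\frac{\left(-28\right) 154 + A{\left(-7,23 \right)}}{114441 + 456536} = \frac{\left(-28\right) 154 - -98}{114441 + 456536} = \frac{-4312 + 98}{570977} = \left(-4214\right) \frac{1}{570977} = - \frac{4214}{570977}$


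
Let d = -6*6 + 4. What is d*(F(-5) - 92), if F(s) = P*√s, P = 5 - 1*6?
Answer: 2944 + 32*I*√5 ≈ 2944.0 + 71.554*I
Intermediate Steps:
P = -1 (P = 5 - 6 = -1)
F(s) = -√s
d = -32 (d = -36 + 4 = -32)
d*(F(-5) - 92) = -32*(-√(-5) - 92) = -32*(-I*√5 - 92) = -32*(-92 - I*√5) = 2944 + 32*I*√5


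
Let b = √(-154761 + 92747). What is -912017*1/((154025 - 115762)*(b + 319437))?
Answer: -291331974429/3904358776866529 + 912017*I*√62014/3904358776866529 ≈ -7.4617e-5 + 5.817e-8*I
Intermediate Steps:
b = I*√62014 (b = √(-62014) = I*√62014 ≈ 249.03*I)
-912017*1/((154025 - 115762)*(b + 319437)) = -912017*1/((154025 - 115762)*(I*√62014 + 319437)) = -912017*1/(38263*(319437 + I*√62014)) = -912017/(12222617931 + 38263*I*√62014)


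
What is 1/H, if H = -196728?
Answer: -1/196728 ≈ -5.0832e-6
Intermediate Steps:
1/H = 1/(-196728) = -1/196728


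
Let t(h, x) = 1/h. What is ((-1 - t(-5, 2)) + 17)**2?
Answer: 6561/25 ≈ 262.44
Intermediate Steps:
((-1 - t(-5, 2)) + 17)**2 = ((-1 - 1/(-5)) + 17)**2 = ((-1 - 1*(-1/5)) + 17)**2 = ((-1 + 1/5) + 17)**2 = (-4/5 + 17)**2 = (81/5)**2 = 6561/25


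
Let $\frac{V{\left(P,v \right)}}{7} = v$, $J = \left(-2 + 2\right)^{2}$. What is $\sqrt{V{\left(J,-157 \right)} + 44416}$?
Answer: $3 \sqrt{4813} \approx 208.13$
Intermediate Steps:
$J = 0$ ($J = 0^{2} = 0$)
$V{\left(P,v \right)} = 7 v$
$\sqrt{V{\left(J,-157 \right)} + 44416} = \sqrt{7 \left(-157\right) + 44416} = \sqrt{-1099 + 44416} = \sqrt{43317} = 3 \sqrt{4813}$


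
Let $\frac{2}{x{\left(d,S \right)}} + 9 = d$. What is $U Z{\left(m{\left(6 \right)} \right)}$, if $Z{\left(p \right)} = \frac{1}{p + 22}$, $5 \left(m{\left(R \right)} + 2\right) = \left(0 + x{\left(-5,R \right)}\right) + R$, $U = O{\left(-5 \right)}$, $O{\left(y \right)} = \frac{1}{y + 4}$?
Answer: $- \frac{35}{741} \approx -0.047233$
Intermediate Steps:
$x{\left(d,S \right)} = \frac{2}{-9 + d}$
$O{\left(y \right)} = \frac{1}{4 + y}$
$U = -1$ ($U = \frac{1}{4 - 5} = \frac{1}{-1} = -1$)
$m{\left(R \right)} = - \frac{71}{35} + \frac{R}{5}$ ($m{\left(R \right)} = -2 + \frac{\left(0 + \frac{2}{-9 - 5}\right) + R}{5} = -2 + \frac{\left(0 + \frac{2}{-14}\right) + R}{5} = -2 + \frac{\left(0 + 2 \left(- \frac{1}{14}\right)\right) + R}{5} = -2 + \frac{\left(0 - \frac{1}{7}\right) + R}{5} = -2 + \frac{- \frac{1}{7} + R}{5} = -2 + \left(- \frac{1}{35} + \frac{R}{5}\right) = - \frac{71}{35} + \frac{R}{5}$)
$Z{\left(p \right)} = \frac{1}{22 + p}$
$U Z{\left(m{\left(6 \right)} \right)} = - \frac{1}{22 + \left(- \frac{71}{35} + \frac{1}{5} \cdot 6\right)} = - \frac{1}{22 + \left(- \frac{71}{35} + \frac{6}{5}\right)} = - \frac{1}{22 - \frac{29}{35}} = - \frac{1}{\frac{741}{35}} = \left(-1\right) \frac{35}{741} = - \frac{35}{741}$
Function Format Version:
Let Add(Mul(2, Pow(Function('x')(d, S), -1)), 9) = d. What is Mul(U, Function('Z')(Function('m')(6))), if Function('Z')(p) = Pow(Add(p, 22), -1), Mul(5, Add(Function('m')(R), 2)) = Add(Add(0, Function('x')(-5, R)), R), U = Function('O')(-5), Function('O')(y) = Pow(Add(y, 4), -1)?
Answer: Rational(-35, 741) ≈ -0.047233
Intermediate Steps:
Function('x')(d, S) = Mul(2, Pow(Add(-9, d), -1))
Function('O')(y) = Pow(Add(4, y), -1)
U = -1 (U = Pow(Add(4, -5), -1) = Pow(-1, -1) = -1)
Function('m')(R) = Add(Rational(-71, 35), Mul(Rational(1, 5), R)) (Function('m')(R) = Add(-2, Mul(Rational(1, 5), Add(Add(0, Mul(2, Pow(Add(-9, -5), -1))), R))) = Add(-2, Mul(Rational(1, 5), Add(Add(0, Mul(2, Pow(-14, -1))), R))) = Add(-2, Mul(Rational(1, 5), Add(Add(0, Mul(2, Rational(-1, 14))), R))) = Add(-2, Mul(Rational(1, 5), Add(Add(0, Rational(-1, 7)), R))) = Add(-2, Mul(Rational(1, 5), Add(Rational(-1, 7), R))) = Add(-2, Add(Rational(-1, 35), Mul(Rational(1, 5), R))) = Add(Rational(-71, 35), Mul(Rational(1, 5), R)))
Function('Z')(p) = Pow(Add(22, p), -1)
Mul(U, Function('Z')(Function('m')(6))) = Mul(-1, Pow(Add(22, Add(Rational(-71, 35), Mul(Rational(1, 5), 6))), -1)) = Mul(-1, Pow(Add(22, Add(Rational(-71, 35), Rational(6, 5))), -1)) = Mul(-1, Pow(Add(22, Rational(-29, 35)), -1)) = Mul(-1, Pow(Rational(741, 35), -1)) = Mul(-1, Rational(35, 741)) = Rational(-35, 741)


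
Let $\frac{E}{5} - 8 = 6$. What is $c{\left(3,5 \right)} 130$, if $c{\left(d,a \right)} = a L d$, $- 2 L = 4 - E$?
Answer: $64350$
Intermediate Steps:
$E = 70$ ($E = 40 + 5 \cdot 6 = 40 + 30 = 70$)
$L = 33$ ($L = - \frac{4 - 70}{2} = \left(- \frac{1}{2}\right) \left(-66\right) = 33$)
$c{\left(d,a \right)} = 33 a d$ ($c{\left(d,a \right)} = a 33 d = 33 a d$)
$c{\left(3,5 \right)} 130 = 33 \cdot 5 \cdot 3 \cdot 130 = 495 \cdot 130 = 64350$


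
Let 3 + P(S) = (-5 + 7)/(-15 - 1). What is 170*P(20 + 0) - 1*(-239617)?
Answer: 956343/4 ≈ 2.3909e+5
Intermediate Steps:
P(S) = -25/8 (P(S) = -3 + (-5 + 7)/(-15 - 1) = -3 + 2/(-16) = -3 + 2*(-1/16) = -3 - ⅛ = -25/8)
170*P(20 + 0) - 1*(-239617) = 170*(-25/8) - 1*(-239617) = -2125/4 + 239617 = 956343/4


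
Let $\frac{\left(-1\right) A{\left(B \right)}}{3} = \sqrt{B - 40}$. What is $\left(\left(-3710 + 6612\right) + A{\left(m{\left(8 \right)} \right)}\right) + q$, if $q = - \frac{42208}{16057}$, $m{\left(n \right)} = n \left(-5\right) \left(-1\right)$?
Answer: $\frac{46555206}{16057} \approx 2899.4$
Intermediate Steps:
$m{\left(n \right)} = 5 n$ ($m{\left(n \right)} = - 5 n \left(-1\right) = 5 n$)
$q = - \frac{42208}{16057}$ ($q = \left(-42208\right) \frac{1}{16057} = - \frac{42208}{16057} \approx -2.6286$)
$A{\left(B \right)} = - 3 \sqrt{-40 + B}$ ($A{\left(B \right)} = - 3 \sqrt{B - 40} = - 3 \sqrt{-40 + B}$)
$\left(\left(-3710 + 6612\right) + A{\left(m{\left(8 \right)} \right)}\right) + q = \left(\left(-3710 + 6612\right) - 3 \sqrt{-40 + 5 \cdot 8}\right) - \frac{42208}{16057} = \left(2902 - 3 \sqrt{-40 + 40}\right) - \frac{42208}{16057} = \left(2902 - 3 \sqrt{0}\right) - \frac{42208}{16057} = \left(2902 - 0\right) - \frac{42208}{16057} = \left(2902 + 0\right) - \frac{42208}{16057} = 2902 - \frac{42208}{16057} = \frac{46555206}{16057}$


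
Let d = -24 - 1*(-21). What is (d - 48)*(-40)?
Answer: 2040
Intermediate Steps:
d = -3 (d = -24 + 21 = -3)
(d - 48)*(-40) = (-3 - 48)*(-40) = -51*(-40) = 2040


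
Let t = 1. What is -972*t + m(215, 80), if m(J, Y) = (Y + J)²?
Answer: 86053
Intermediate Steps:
m(J, Y) = (J + Y)²
-972*t + m(215, 80) = -972*1 + (215 + 80)² = -972 + 295² = -972 + 87025 = 86053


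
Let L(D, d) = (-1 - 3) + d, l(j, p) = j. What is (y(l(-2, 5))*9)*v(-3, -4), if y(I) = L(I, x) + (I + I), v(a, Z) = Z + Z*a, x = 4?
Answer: -288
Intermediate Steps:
L(D, d) = -4 + d
y(I) = 2*I (y(I) = (-4 + 4) + (I + I) = 0 + 2*I = 2*I)
(y(l(-2, 5))*9)*v(-3, -4) = ((2*(-2))*9)*(-4*(1 - 3)) = (-4*9)*(-4*(-2)) = -36*8 = -288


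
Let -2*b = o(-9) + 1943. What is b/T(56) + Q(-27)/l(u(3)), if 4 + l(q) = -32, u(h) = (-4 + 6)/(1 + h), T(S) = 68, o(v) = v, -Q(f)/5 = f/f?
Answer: -4309/306 ≈ -14.082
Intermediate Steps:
Q(f) = -5 (Q(f) = -5*f/f = -5*1 = -5)
u(h) = 2/(1 + h)
l(q) = -36 (l(q) = -4 - 32 = -36)
b = -967 (b = -(-9 + 1943)/2 = -1/2*1934 = -967)
b/T(56) + Q(-27)/l(u(3)) = -967/68 - 5/(-36) = -967*1/68 - 5*(-1/36) = -967/68 + 5/36 = -4309/306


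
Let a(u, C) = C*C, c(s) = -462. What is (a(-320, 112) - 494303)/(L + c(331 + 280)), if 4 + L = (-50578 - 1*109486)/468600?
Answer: 28219033425/27315958 ≈ 1033.1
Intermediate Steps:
a(u, C) = C²
L = -254308/58575 (L = -4 + (-50578 - 1*109486)/468600 = -4 + (-50578 - 109486)*(1/468600) = -4 - 160064*1/468600 = -4 - 20008/58575 = -254308/58575 ≈ -4.3416)
(a(-320, 112) - 494303)/(L + c(331 + 280)) = (112² - 494303)/(-254308/58575 - 462) = (12544 - 494303)/(-27315958/58575) = -481759*(-58575/27315958) = 28219033425/27315958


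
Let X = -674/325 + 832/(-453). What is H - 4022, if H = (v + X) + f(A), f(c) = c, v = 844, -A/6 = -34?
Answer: -438422872/147225 ≈ -2977.9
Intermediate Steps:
A = 204 (A = -6*(-34) = 204)
X = -575722/147225 (X = -674*1/325 + 832*(-1/453) = -674/325 - 832/453 = -575722/147225 ≈ -3.9105)
H = 153716078/147225 (H = (844 - 575722/147225) + 204 = 123682178/147225 + 204 = 153716078/147225 ≈ 1044.1)
H - 4022 = 153716078/147225 - 4022 = -438422872/147225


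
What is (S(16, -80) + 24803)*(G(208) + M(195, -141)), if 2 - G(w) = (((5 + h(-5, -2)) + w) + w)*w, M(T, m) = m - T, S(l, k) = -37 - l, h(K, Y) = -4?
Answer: -2154982500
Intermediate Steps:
G(w) = 2 - w*(1 + 2*w) (G(w) = 2 - (((5 - 4) + w) + w)*w = 2 - ((1 + w) + w)*w = 2 - (1 + 2*w)*w = 2 - w*(1 + 2*w))
(S(16, -80) + 24803)*(G(208) + M(195, -141)) = ((-37 - 1*16) + 24803)*((2 - 1*208 - 2*208²) + (-141 - 1*195)) = ((-37 - 16) + 24803)*((2 - 208 - 2*43264) + (-141 - 195)) = (-53 + 24803)*((2 - 208 - 86528) - 336) = 24750*(-86734 - 336) = 24750*(-87070) = -2154982500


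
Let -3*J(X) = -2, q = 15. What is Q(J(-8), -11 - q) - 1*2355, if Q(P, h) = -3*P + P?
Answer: -7069/3 ≈ -2356.3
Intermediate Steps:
J(X) = 2/3 (J(X) = -1/3*(-2) = 2/3)
Q(P, h) = -2*P
Q(J(-8), -11 - q) - 1*2355 = -2*2/3 - 1*2355 = -4/3 - 2355 = -7069/3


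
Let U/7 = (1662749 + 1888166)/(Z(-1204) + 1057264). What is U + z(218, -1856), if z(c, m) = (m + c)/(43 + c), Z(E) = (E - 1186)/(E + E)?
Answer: 636209873698/36915464479 ≈ 17.234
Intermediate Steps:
Z(E) = (-1186 + E)/(2*E) (Z(E) = (-1186 + E)/((2*E)) = (-1186 + E)*(1/(2*E)) = (-1186 + E)/(2*E))
z(c, m) = (c + m)/(43 + c)
U = 29927111620/1272947051 (U = 7*((1662749 + 1888166)/((1/2)*(-1186 - 1204)/(-1204) + 1057264)) = 7*(3550915/((1/2)*(-1/1204)*(-2390) + 1057264)) = 7*(3550915/(1195/1204 + 1057264)) = 7*(3550915/(1272947051/1204)) = 7*(3550915*(1204/1272947051)) = 7*(4275301660/1272947051) = 29927111620/1272947051 ≈ 23.510)
U + z(218, -1856) = 29927111620/1272947051 + (218 - 1856)/(43 + 218) = 29927111620/1272947051 - 1638/261 = 29927111620/1272947051 + (1/261)*(-1638) = 29927111620/1272947051 - 182/29 = 636209873698/36915464479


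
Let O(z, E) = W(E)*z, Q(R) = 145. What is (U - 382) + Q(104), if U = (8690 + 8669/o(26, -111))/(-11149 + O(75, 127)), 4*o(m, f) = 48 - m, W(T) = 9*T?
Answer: -12144169/51271 ≈ -236.86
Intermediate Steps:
o(m, f) = 12 - m/4 (o(m, f) = (48 - m)/4 = 12 - m/4)
O(z, E) = 9*E*z (O(z, E) = (9*E)*z = 9*E*z)
U = 7058/51271 (U = (8690 + 8669/(12 - ¼*26))/(-11149 + 9*127*75) = (8690 + 8669/(12 - 13/2))/(-11149 + 85725) = (8690 + 8669/(11/2))/74576 = (8690 + 8669*(2/11))*(1/74576) = (8690 + 17338/11)*(1/74576) = (112928/11)*(1/74576) = 7058/51271 ≈ 0.13766)
(U - 382) + Q(104) = (7058/51271 - 382) + 145 = -19578464/51271 + 145 = -12144169/51271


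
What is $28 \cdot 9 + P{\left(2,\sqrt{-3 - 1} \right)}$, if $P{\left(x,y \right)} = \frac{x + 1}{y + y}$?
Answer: $252 - \frac{3 i}{4} \approx 252.0 - 0.75 i$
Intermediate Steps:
$P{\left(x,y \right)} = \frac{1 + x}{2 y}$
$28 \cdot 9 + P{\left(2,\sqrt{-3 - 1} \right)} = 28 \cdot 9 + \frac{1 + 2}{2 \sqrt{-3 - 1}} = 252 + \frac{1}{2} \frac{1}{\sqrt{-4}} \cdot 3 = 252 + \frac{1}{2} \frac{1}{2 i} 3 = 252 + \frac{1}{2} \left(- \frac{i}{2}\right) 3 = 252 - \frac{3 i}{4}$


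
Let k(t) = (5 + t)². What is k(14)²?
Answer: 130321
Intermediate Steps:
k(14)² = ((5 + 14)²)² = (19²)² = 361² = 130321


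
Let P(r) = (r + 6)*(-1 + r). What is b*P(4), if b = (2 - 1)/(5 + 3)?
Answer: 15/4 ≈ 3.7500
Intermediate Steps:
P(r) = (-1 + r)*(6 + r) (P(r) = (6 + r)*(-1 + r) = (-1 + r)*(6 + r))
b = ⅛ (b = 1/8 = 1*(⅛) = ⅛ ≈ 0.12500)
b*P(4) = (-6 + 4² + 5*4)/8 = (-6 + 16 + 20)/8 = (⅛)*30 = 15/4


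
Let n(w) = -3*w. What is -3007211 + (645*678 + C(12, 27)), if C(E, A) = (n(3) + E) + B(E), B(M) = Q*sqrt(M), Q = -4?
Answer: -2569898 - 8*sqrt(3) ≈ -2.5699e+6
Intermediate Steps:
B(M) = -4*sqrt(M)
C(E, A) = -9 + E - 4*sqrt(E) (C(E, A) = (-3*3 + E) - 4*sqrt(E) = (-9 + E) - 4*sqrt(E) = -9 + E - 4*sqrt(E))
-3007211 + (645*678 + C(12, 27)) = -3007211 + (645*678 + (-9 + 12 - 8*sqrt(3))) = -3007211 + (437310 + (-9 + 12 - 8*sqrt(3))) = -3007211 + (437310 + (3 - 8*sqrt(3))) = -3007211 + (437313 - 8*sqrt(3)) = -2569898 - 8*sqrt(3)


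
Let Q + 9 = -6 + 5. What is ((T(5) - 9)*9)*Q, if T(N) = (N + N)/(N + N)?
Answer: 720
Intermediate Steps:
T(N) = 1 (T(N) = (2*N)/((2*N)) = (2*N)*(1/(2*N)) = 1)
Q = -10 (Q = -9 + (-6 + 5) = -9 - 1 = -10)
((T(5) - 9)*9)*Q = ((1 - 9)*9)*(-10) = -8*9*(-10) = -72*(-10) = 720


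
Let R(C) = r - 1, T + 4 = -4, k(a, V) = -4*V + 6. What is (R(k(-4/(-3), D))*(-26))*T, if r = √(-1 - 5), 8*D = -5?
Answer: -208 + 208*I*√6 ≈ -208.0 + 509.49*I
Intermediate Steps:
D = -5/8 (D = (⅛)*(-5) = -5/8 ≈ -0.62500)
k(a, V) = 6 - 4*V
r = I*√6 (r = √(-6) = I*√6 ≈ 2.4495*I)
T = -8 (T = -4 - 4 = -8)
R(C) = -1 + I*√6 (R(C) = I*√6 - 1 = -1 + I*√6)
(R(k(-4/(-3), D))*(-26))*T = ((-1 + I*√6)*(-26))*(-8) = (26 - 26*I*√6)*(-8) = -208 + 208*I*√6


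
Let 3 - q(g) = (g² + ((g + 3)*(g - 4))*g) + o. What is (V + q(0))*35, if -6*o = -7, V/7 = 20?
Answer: 29785/6 ≈ 4964.2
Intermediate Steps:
V = 140 (V = 7*20 = 140)
o = 7/6 (o = -⅙*(-7) = 7/6 ≈ 1.1667)
q(g) = 11/6 - g² - g*(-4 + g)*(3 + g) (q(g) = 3 - ((g² + ((g + 3)*(g - 4))*g) + 7/6) = 3 - ((g² + ((3 + g)*(-4 + g))*g) + 7/6) = 3 - ((g² + ((-4 + g)*(3 + g))*g) + 7/6) = 3 - ((g² + g*(-4 + g)*(3 + g)) + 7/6) = 3 - (7/6 + g² + g*(-4 + g)*(3 + g)) = 3 + (-7/6 - g² - g*(-4 + g)*(3 + g)) = 11/6 - g² - g*(-4 + g)*(3 + g))
(V + q(0))*35 = (140 + (11/6 - 1*0³ + 12*0))*35 = (140 + (11/6 - 1*0 + 0))*35 = (140 + (11/6 + 0 + 0))*35 = (140 + 11/6)*35 = (851/6)*35 = 29785/6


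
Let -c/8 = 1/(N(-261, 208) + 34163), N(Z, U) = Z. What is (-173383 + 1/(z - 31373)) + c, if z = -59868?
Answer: -11659073445916/67244617 ≈ -1.7338e+5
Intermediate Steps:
c = -4/16951 (c = -8/(-261 + 34163) = -8/33902 = -8*1/33902 = -4/16951 ≈ -0.00023597)
(-173383 + 1/(z - 31373)) + c = (-173383 + 1/(-59868 - 31373)) - 4/16951 = (-173383 + 1/(-91241)) - 4/16951 = (-173383 - 1/91241) - 4/16951 = -15819638304/91241 - 4/16951 = -11659073445916/67244617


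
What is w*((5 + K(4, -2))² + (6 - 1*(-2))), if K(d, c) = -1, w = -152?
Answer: -3648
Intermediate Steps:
w*((5 + K(4, -2))² + (6 - 1*(-2))) = -152*((5 - 1)² + (6 - 1*(-2))) = -152*(4² + (6 + 2)) = -152*(16 + 8) = -152*24 = -3648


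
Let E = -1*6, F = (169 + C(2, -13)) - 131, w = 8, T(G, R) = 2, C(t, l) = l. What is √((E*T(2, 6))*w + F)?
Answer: I*√71 ≈ 8.4261*I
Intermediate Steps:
F = 25 (F = (169 - 13) - 131 = 156 - 131 = 25)
E = -6
√((E*T(2, 6))*w + F) = √(-6*2*8 + 25) = √(-12*8 + 25) = √(-96 + 25) = √(-71) = I*√71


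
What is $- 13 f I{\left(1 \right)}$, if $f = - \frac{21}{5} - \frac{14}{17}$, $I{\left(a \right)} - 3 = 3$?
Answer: $\frac{33306}{85} \approx 391.84$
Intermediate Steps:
$I{\left(a \right)} = 6$ ($I{\left(a \right)} = 3 + 3 = 6$)
$f = - \frac{427}{85}$ ($f = \left(-21\right) \frac{1}{5} - \frac{14}{17} = - \frac{21}{5} - \frac{14}{17} = - \frac{427}{85} \approx -5.0235$)
$- 13 f I{\left(1 \right)} = \left(-13\right) \left(- \frac{427}{85}\right) 6 = \frac{5551}{85} \cdot 6 = \frac{33306}{85}$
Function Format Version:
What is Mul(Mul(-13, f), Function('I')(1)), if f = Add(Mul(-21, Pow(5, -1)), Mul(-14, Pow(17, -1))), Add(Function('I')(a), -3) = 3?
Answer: Rational(33306, 85) ≈ 391.84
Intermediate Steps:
Function('I')(a) = 6 (Function('I')(a) = Add(3, 3) = 6)
f = Rational(-427, 85) (f = Add(Mul(-21, Rational(1, 5)), Mul(-14, Rational(1, 17))) = Add(Rational(-21, 5), Rational(-14, 17)) = Rational(-427, 85) ≈ -5.0235)
Mul(Mul(-13, f), Function('I')(1)) = Mul(Mul(-13, Rational(-427, 85)), 6) = Mul(Rational(5551, 85), 6) = Rational(33306, 85)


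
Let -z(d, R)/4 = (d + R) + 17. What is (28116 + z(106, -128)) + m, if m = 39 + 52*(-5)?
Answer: 27915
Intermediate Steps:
z(d, R) = -68 - 4*R - 4*d (z(d, R) = -4*((d + R) + 17) = -4*((R + d) + 17) = -4*(17 + R + d) = -68 - 4*R - 4*d)
m = -221 (m = 39 - 260 = -221)
(28116 + z(106, -128)) + m = (28116 + (-68 - 4*(-128) - 4*106)) - 221 = (28116 + (-68 + 512 - 424)) - 221 = (28116 + 20) - 221 = 28136 - 221 = 27915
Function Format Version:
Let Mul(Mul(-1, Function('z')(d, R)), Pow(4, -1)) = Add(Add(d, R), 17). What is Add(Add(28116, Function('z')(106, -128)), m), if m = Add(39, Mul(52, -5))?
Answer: 27915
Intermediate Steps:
Function('z')(d, R) = Add(-68, Mul(-4, R), Mul(-4, d)) (Function('z')(d, R) = Mul(-4, Add(Add(d, R), 17)) = Mul(-4, Add(Add(R, d), 17)) = Mul(-4, Add(17, R, d)) = Add(-68, Mul(-4, R), Mul(-4, d)))
m = -221 (m = Add(39, -260) = -221)
Add(Add(28116, Function('z')(106, -128)), m) = Add(Add(28116, Add(-68, Mul(-4, -128), Mul(-4, 106))), -221) = Add(Add(28116, Add(-68, 512, -424)), -221) = Add(Add(28116, 20), -221) = Add(28136, -221) = 27915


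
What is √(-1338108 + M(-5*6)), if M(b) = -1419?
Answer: I*√1339527 ≈ 1157.4*I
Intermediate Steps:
√(-1338108 + M(-5*6)) = √(-1338108 - 1419) = √(-1339527) = I*√1339527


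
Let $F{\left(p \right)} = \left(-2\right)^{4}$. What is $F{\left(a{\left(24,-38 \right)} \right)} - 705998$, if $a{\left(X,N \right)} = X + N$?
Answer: $-705982$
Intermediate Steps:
$a{\left(X,N \right)} = N + X$
$F{\left(p \right)} = 16$
$F{\left(a{\left(24,-38 \right)} \right)} - 705998 = 16 - 705998 = -705982$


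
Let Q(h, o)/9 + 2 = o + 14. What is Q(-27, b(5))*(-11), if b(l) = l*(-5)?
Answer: 1287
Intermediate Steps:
b(l) = -5*l
Q(h, o) = 108 + 9*o (Q(h, o) = -18 + 9*(o + 14) = -18 + 9*(14 + o) = -18 + (126 + 9*o) = 108 + 9*o)
Q(-27, b(5))*(-11) = (108 + 9*(-5*5))*(-11) = (108 + 9*(-25))*(-11) = (108 - 225)*(-11) = -117*(-11) = 1287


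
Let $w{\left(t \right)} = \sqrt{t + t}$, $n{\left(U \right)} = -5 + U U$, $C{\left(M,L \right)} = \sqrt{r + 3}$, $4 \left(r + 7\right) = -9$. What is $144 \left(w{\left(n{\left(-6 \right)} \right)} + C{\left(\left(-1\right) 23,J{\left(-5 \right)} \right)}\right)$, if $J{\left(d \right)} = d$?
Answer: $144 \sqrt{62} + 360 i \approx 1133.9 + 360.0 i$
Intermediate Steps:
$r = - \frac{37}{4}$ ($r = -7 + \frac{1}{4} \left(-9\right) = -7 - \frac{9}{4} = - \frac{37}{4} \approx -9.25$)
$C{\left(M,L \right)} = \frac{5 i}{2}$ ($C{\left(M,L \right)} = \sqrt{- \frac{37}{4} + 3} = \sqrt{- \frac{25}{4}} = \frac{5 i}{2}$)
$n{\left(U \right)} = -5 + U^{2}$
$w{\left(t \right)} = \sqrt{2} \sqrt{t}$ ($w{\left(t \right)} = \sqrt{2 t} = \sqrt{2} \sqrt{t}$)
$144 \left(w{\left(n{\left(-6 \right)} \right)} + C{\left(\left(-1\right) 23,J{\left(-5 \right)} \right)}\right) = 144 \left(\sqrt{2} \sqrt{-5 + \left(-6\right)^{2}} + \frac{5 i}{2}\right) = 144 \left(\sqrt{2} \sqrt{-5 + 36} + \frac{5 i}{2}\right) = 144 \left(\sqrt{2} \sqrt{31} + \frac{5 i}{2}\right) = 144 \left(\sqrt{62} + \frac{5 i}{2}\right) = 144 \sqrt{62} + 360 i$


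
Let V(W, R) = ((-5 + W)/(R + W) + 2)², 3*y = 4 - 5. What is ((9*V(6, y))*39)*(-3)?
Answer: -1441557/289 ≈ -4988.1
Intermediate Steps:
y = -⅓ (y = (4 - 5)/3 = (⅓)*(-1) = -⅓ ≈ -0.33333)
V(W, R) = (2 + (-5 + W)/(R + W))² (V(W, R) = ((-5 + W)/(R + W) + 2)² = (2 + (-5 + W)/(R + W))²)
((9*V(6, y))*39)*(-3) = ((9*((-5 + 2*(-⅓) + 3*6)²/(-⅓ + 6)²))*39)*(-3) = ((9*((-5 - ⅔ + 18)²/(17/3)²))*39)*(-3) = ((9*(9*(37/3)²/289))*39)*(-3) = ((9*((9/289)*(1369/9)))*39)*(-3) = ((9*(1369/289))*39)*(-3) = ((12321/289)*39)*(-3) = (480519/289)*(-3) = -1441557/289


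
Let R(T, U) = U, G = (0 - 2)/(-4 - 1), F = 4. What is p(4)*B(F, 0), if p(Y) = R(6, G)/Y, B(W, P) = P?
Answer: 0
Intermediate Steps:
G = ⅖ (G = -2/(-5) = -2*(-⅕) = ⅖ ≈ 0.40000)
p(Y) = 2/(5*Y)
p(4)*B(F, 0) = ((⅖)/4)*0 = ((⅖)*(¼))*0 = (⅒)*0 = 0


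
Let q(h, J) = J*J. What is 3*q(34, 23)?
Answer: 1587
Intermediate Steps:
q(h, J) = J²
3*q(34, 23) = 3*23² = 3*529 = 1587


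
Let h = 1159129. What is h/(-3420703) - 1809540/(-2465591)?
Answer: 3331960876381/8434054530473 ≈ 0.39506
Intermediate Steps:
h/(-3420703) - 1809540/(-2465591) = 1159129/(-3420703) - 1809540/(-2465591) = 1159129*(-1/3420703) - 1809540*(-1/2465591) = -1159129/3420703 + 1809540/2465591 = 3331960876381/8434054530473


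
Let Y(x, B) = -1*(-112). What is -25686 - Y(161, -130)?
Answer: -25798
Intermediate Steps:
Y(x, B) = 112
-25686 - Y(161, -130) = -25686 - 1*112 = -25686 - 112 = -25798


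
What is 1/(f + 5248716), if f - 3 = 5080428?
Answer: 1/10329147 ≈ 9.6813e-8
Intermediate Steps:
f = 5080431 (f = 3 + 5080428 = 5080431)
1/(f + 5248716) = 1/(5080431 + 5248716) = 1/10329147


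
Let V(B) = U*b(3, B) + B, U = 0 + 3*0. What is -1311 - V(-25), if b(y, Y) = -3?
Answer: -1286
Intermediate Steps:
U = 0 (U = 0 + 0 = 0)
V(B) = B (V(B) = 0*(-3) + B = 0 + B = B)
-1311 - V(-25) = -1311 - 1*(-25) = -1311 + 25 = -1286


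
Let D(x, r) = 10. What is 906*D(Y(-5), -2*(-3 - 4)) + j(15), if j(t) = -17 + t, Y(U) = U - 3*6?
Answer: 9058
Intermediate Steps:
Y(U) = -18 + U (Y(U) = U - 18 = -18 + U)
906*D(Y(-5), -2*(-3 - 4)) + j(15) = 906*10 + (-17 + 15) = 9060 - 2 = 9058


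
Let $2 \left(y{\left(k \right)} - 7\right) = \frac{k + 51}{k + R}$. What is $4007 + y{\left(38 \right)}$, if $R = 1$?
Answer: $\frac{313181}{78} \approx 4015.1$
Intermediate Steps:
$y{\left(k \right)} = 7 + \frac{51 + k}{2 \left(1 + k\right)}$ ($y{\left(k \right)} = 7 + \frac{\left(k + 51\right) \frac{1}{k + 1}}{2} = 7 + \frac{\left(51 + k\right) \frac{1}{1 + k}}{2} = 7 + \frac{\frac{1}{1 + k} \left(51 + k\right)}{2} = 7 + \frac{51 + k}{2 \left(1 + k\right)}$)
$4007 + y{\left(38 \right)} = 4007 + \frac{5 \left(13 + 3 \cdot 38\right)}{2 \left(1 + 38\right)} = 4007 + \frac{5 \left(13 + 114\right)}{2 \cdot 39} = 4007 + \frac{5}{2} \cdot \frac{1}{39} \cdot 127 = 4007 + \frac{635}{78} = \frac{313181}{78}$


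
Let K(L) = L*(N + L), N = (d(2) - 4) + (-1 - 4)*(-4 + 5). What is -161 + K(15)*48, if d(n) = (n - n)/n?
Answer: 4159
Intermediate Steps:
d(n) = 0 (d(n) = 0/n = 0)
N = -9 (N = (0 - 4) + (-1 - 4)*(-4 + 5) = -4 - 5*1 = -4 - 5 = -9)
K(L) = L*(-9 + L)
-161 + K(15)*48 = -161 + (15*(-9 + 15))*48 = -161 + (15*6)*48 = -161 + 90*48 = -161 + 4320 = 4159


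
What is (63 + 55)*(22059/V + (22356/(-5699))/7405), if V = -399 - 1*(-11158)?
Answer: 109819464315318/454041581105 ≈ 241.87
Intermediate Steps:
V = 10759 (V = -399 + 11158 = 10759)
(63 + 55)*(22059/V + (22356/(-5699))/7405) = (63 + 55)*(22059/10759 + (22356/(-5699))/7405) = 118*(22059*(1/10759) + (22356*(-1/5699))*(1/7405)) = 118*(22059/10759 - 22356/5699*1/7405) = 118*(22059/10759 - 22356/42201095) = 118*(930673426401/454041581105) = 109819464315318/454041581105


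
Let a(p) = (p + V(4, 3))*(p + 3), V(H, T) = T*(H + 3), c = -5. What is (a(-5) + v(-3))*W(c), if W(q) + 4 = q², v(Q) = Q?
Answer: -735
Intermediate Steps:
V(H, T) = T*(3 + H)
W(q) = -4 + q²
a(p) = (3 + p)*(21 + p) (a(p) = (p + 3*(3 + 4))*(p + 3) = (p + 3*7)*(3 + p) = (p + 21)*(3 + p) = (21 + p)*(3 + p) = (3 + p)*(21 + p))
(a(-5) + v(-3))*W(c) = ((63 + (-5)² + 24*(-5)) - 3)*(-4 + (-5)²) = ((63 + 25 - 120) - 3)*(-4 + 25) = (-32 - 3)*21 = -35*21 = -735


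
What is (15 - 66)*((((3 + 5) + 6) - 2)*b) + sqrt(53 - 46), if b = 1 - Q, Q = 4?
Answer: 1836 + sqrt(7) ≈ 1838.6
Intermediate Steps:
b = -3 (b = 1 - 1*4 = 1 - 4 = -3)
(15 - 66)*((((3 + 5) + 6) - 2)*b) + sqrt(53 - 46) = (15 - 66)*((((3 + 5) + 6) - 2)*(-3)) + sqrt(53 - 46) = -51*((8 + 6) - 2)*(-3) + sqrt(7) = -51*(14 - 2)*(-3) + sqrt(7) = -612*(-3) + sqrt(7) = -51*(-36) + sqrt(7) = 1836 + sqrt(7)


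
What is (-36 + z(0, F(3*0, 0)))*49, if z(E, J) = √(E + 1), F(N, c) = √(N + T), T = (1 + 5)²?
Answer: -1715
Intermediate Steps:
T = 36 (T = 6² = 36)
F(N, c) = √(36 + N) (F(N, c) = √(N + 36) = √(36 + N))
z(E, J) = √(1 + E)
(-36 + z(0, F(3*0, 0)))*49 = (-36 + √(1 + 0))*49 = (-36 + √1)*49 = (-36 + 1)*49 = -35*49 = -1715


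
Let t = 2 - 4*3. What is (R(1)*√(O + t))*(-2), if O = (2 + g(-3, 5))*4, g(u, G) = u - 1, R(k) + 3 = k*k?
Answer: 12*I*√2 ≈ 16.971*I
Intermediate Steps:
R(k) = -3 + k² (R(k) = -3 + k*k = -3 + k²)
g(u, G) = -1 + u
t = -10 (t = 2 - 12 = -10)
O = -8 (O = (2 + (-1 - 3))*4 = (2 - 4)*4 = -2*4 = -8)
(R(1)*√(O + t))*(-2) = ((-3 + 1²)*√(-8 - 10))*(-2) = ((-3 + 1)*√(-18))*(-2) = -6*I*√2*(-2) = 12*I*√2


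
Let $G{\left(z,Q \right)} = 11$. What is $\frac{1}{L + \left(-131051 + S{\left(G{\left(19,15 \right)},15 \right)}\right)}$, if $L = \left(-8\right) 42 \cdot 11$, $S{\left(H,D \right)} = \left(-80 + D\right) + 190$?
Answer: $- \frac{1}{134622} \approx -7.4282 \cdot 10^{-6}$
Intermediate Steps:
$S{\left(H,D \right)} = 110 + D$
$L = -3696$ ($L = \left(-336\right) 11 = -3696$)
$\frac{1}{L + \left(-131051 + S{\left(G{\left(19,15 \right)},15 \right)}\right)} = \frac{1}{-3696 + \left(-131051 + \left(110 + 15\right)\right)} = \frac{1}{-3696 + \left(-131051 + 125\right)} = \frac{1}{-3696 - 130926} = \frac{1}{-134622} = - \frac{1}{134622}$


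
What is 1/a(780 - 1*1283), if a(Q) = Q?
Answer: -1/503 ≈ -0.0019881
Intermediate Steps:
1/a(780 - 1*1283) = 1/(780 - 1*1283) = 1/(780 - 1283) = 1/(-503) = -1/503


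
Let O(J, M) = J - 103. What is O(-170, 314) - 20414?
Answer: -20687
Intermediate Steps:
O(J, M) = -103 + J
O(-170, 314) - 20414 = (-103 - 170) - 20414 = -273 - 20414 = -20687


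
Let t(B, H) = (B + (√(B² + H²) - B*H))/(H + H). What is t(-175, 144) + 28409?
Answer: 8206817/288 + √51361/288 ≈ 28497.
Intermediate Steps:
t(B, H) = (B + √(B² + H²) - B*H)/(2*H) (t(B, H) = (B + (√(B² + H²) - B*H))/((2*H)) = (B + √(B² + H²) - B*H)*(1/(2*H)) = (B + √(B² + H²) - B*H)/(2*H))
t(-175, 144) + 28409 = (½)*(-175 + √((-175)² + 144²) - 1*(-175)*144)/144 + 28409 = (½)*(1/144)*(-175 + √(30625 + 20736) + 25200) + 28409 = (½)*(1/144)*(-175 + √51361 + 25200) + 28409 = (½)*(1/144)*(25025 + √51361) + 28409 = (25025/288 + √51361/288) + 28409 = 8206817/288 + √51361/288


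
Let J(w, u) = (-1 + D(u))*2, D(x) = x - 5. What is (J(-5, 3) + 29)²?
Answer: 529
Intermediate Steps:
D(x) = -5 + x
J(w, u) = -12 + 2*u (J(w, u) = (-1 + (-5 + u))*2 = (-6 + u)*2 = -12 + 2*u)
(J(-5, 3) + 29)² = ((-12 + 2*3) + 29)² = ((-12 + 6) + 29)² = (-6 + 29)² = 23² = 529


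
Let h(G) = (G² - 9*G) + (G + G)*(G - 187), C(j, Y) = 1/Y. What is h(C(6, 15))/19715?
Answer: -638/492875 ≈ -0.0012944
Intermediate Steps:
h(G) = G² - 9*G + 2*G*(-187 + G) (h(G) = (G² - 9*G) + (2*G)*(-187 + G) = (G² - 9*G) + 2*G*(-187 + G) = G² - 9*G + 2*G*(-187 + G))
h(C(6, 15))/19715 = ((-383 + 3/15)/15)/19715 = ((-383 + 3*(1/15))/15)*(1/19715) = ((-383 + ⅕)/15)*(1/19715) = ((1/15)*(-1914/5))*(1/19715) = -638/25*1/19715 = -638/492875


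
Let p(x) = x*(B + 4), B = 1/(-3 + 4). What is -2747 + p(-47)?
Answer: -2982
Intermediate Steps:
B = 1 (B = 1/1 = 1)
p(x) = 5*x (p(x) = x*(1 + 4) = x*5 = 5*x)
-2747 + p(-47) = -2747 + 5*(-47) = -2747 - 235 = -2982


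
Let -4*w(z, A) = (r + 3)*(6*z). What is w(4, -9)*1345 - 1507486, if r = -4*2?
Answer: -1467136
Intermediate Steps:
r = -8
w(z, A) = 15*z/2 (w(z, A) = -(-8 + 3)*6*z/4 = -(-5)*6*z/4 = -(-15)*z/2 = 15*z/2)
w(4, -9)*1345 - 1507486 = ((15/2)*4)*1345 - 1507486 = 30*1345 - 1507486 = 40350 - 1507486 = -1467136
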